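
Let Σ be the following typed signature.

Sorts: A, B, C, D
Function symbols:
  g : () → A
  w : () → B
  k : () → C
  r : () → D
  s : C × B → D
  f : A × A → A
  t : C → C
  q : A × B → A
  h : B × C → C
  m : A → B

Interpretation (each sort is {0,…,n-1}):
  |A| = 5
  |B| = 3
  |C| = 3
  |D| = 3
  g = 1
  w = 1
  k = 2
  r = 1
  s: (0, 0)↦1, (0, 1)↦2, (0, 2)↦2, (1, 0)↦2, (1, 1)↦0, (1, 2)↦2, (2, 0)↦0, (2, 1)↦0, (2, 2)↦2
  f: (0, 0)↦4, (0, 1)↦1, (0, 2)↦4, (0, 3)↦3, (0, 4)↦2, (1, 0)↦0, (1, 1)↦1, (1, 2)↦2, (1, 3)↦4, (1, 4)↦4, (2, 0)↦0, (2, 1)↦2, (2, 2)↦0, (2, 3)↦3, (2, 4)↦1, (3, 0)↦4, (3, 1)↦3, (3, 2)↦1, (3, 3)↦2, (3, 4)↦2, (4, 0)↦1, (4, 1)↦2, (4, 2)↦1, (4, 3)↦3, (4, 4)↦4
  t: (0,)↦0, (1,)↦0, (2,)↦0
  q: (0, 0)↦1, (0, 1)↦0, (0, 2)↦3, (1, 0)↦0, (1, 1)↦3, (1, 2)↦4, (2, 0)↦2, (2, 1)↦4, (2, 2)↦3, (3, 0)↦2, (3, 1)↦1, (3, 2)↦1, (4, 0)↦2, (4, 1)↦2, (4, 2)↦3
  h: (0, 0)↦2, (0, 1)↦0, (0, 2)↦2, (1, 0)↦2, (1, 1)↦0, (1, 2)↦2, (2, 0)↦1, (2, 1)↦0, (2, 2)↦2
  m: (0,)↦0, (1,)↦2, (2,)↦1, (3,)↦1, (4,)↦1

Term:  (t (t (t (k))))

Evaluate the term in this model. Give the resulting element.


value = 0

  k = 2
  (t (k)) = t(2,) = 0
  (t (t (k))) = t(0,) = 0
  (t (t (t (k)))) = t(0,) = 0


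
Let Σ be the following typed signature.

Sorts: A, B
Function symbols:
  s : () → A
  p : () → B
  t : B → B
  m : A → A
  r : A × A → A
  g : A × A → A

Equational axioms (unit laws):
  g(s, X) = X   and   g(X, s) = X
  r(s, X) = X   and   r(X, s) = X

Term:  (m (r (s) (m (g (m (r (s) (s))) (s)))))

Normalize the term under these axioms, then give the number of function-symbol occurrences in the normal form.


size = 4

1. (m (r (s) (m (g (m (r (s) (s))) (s)))))  →  (m (m (g (m (r (s) (s))) (s))))
2. (m (m (g (m (r (s) (s))) (s))))  →  (m (m (m (r (s) (s)))))
3. (m (m (m (r (s) (s)))))  →  (m (m (m (s))))
normal form: (m (m (m (s))))


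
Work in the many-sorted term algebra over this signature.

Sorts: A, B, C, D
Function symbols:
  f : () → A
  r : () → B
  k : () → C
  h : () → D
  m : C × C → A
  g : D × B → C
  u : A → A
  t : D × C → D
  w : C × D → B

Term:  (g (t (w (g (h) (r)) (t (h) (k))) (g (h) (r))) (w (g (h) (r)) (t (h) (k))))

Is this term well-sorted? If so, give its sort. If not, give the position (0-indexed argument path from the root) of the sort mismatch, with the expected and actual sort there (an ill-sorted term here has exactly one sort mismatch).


ill-sorted at position [0, 0]: expected D, got B

        (h) : D
        (r) : B
      (g (h) (r)) : C
        (h) : D
        (k) : C
      (t (h) (k)) : D
    (w (g (h) (r)) (t (h) (k))) : B
      (h) : D
      (r) : B
    (g (h) (r)) : C
  (t (w (g (h) (r)) (t (h) (k))) (g (h) (r))) : ✗ arg 0 at [0, 0] has sort B, expected D
      (h) : D
      (r) : B
    (g (h) (r)) : C
      (h) : D
      (k) : C
    (t (h) (k)) : D
  (w (g (h) (r)) (t (h) (k))) : B


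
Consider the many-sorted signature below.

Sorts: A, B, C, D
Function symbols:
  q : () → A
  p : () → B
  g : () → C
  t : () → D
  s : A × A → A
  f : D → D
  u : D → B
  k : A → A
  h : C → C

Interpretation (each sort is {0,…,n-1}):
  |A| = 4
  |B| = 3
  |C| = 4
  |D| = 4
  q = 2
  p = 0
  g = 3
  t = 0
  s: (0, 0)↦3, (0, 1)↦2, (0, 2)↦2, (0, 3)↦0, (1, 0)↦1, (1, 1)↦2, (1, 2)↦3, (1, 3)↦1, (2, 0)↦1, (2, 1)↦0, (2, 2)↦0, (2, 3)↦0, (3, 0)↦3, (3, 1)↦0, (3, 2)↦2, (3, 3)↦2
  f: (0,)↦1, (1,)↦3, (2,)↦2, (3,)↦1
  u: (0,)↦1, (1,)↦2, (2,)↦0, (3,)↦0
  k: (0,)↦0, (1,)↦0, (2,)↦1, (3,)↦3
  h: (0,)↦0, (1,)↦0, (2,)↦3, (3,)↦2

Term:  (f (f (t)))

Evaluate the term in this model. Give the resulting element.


  t = 0
  (f (t)) = f(0,) = 1
  (f (f (t))) = f(1,) = 3

value = 3


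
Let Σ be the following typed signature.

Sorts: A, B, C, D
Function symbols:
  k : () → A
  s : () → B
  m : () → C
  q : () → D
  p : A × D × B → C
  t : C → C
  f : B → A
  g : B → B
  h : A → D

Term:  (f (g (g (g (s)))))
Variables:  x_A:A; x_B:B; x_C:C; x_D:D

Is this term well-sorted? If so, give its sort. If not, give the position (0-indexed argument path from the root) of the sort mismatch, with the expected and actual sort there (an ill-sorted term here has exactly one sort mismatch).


        (s) : B
      (g (s)) : B
    (g (g (s))) : B
  (g (g (g (s)))) : B
(f (g (g (g (s))))) : A

well-sorted; sort = A


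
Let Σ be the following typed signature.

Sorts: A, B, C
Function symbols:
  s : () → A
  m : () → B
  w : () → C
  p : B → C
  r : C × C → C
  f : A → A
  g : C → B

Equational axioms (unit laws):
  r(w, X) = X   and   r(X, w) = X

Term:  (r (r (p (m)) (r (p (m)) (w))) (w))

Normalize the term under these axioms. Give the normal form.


1. (r (r (p (m)) (r (p (m)) (w))) (w))  →  (r (p (m)) (r (p (m)) (w)))
2. (r (p (m)) (r (p (m)) (w)))  →  (r (p (m)) (p (m)))

normal form = (r (p (m)) (p (m)))


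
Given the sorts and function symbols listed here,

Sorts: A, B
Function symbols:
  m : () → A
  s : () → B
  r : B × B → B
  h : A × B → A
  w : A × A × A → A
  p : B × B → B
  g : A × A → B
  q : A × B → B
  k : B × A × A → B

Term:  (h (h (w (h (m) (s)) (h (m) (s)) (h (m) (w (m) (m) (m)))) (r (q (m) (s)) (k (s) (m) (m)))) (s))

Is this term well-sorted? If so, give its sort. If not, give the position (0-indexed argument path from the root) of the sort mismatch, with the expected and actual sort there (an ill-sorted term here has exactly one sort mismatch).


        (m) : A
        (s) : B
      (h (m) (s)) : A
        (m) : A
        (s) : B
      (h (m) (s)) : A
        (m) : A
          (m) : A
          (m) : A
          (m) : A
        (w (m) (m) (m)) : A
      (h (m) (w (m) (m) (m))) : ✗ arg 1 at [0, 0, 2, 1] has sort A, expected B
        (m) : A
        (s) : B
      (q (m) (s)) : B
        (s) : B
        (m) : A
        (m) : A
      (k (s) (m) (m)) : B
    (r (q (m) (s)) (k (s) (m) (m))) : B
  (s) : B

ill-sorted at position [0, 0, 2, 1]: expected B, got A


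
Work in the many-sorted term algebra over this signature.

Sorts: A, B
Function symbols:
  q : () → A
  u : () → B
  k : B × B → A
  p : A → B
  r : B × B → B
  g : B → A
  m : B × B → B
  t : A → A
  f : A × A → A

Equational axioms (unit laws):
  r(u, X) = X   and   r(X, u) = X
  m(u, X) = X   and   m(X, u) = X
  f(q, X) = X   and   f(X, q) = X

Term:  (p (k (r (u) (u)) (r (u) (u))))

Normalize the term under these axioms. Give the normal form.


1. (p (k (r (u) (u)) (r (u) (u))))  →  (p (k (u) (r (u) (u))))
2. (p (k (u) (r (u) (u))))  →  (p (k (u) (u)))

normal form = (p (k (u) (u)))


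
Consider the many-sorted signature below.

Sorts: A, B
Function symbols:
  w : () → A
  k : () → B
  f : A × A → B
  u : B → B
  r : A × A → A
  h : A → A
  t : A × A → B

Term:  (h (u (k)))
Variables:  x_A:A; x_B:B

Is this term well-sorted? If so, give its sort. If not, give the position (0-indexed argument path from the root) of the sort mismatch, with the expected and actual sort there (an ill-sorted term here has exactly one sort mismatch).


    (k) : B
  (u (k)) : B
(h (u (k))) : ✗ arg 0 at [0] has sort B, expected A

ill-sorted at position [0]: expected A, got B


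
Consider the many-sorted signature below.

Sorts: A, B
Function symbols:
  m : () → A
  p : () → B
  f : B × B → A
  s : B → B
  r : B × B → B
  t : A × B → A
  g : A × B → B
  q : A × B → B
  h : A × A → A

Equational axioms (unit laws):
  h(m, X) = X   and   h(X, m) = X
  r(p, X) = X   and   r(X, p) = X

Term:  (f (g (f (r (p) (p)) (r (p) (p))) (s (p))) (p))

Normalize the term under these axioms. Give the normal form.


normal form = (f (g (f (p) (p)) (s (p))) (p))

1. (f (g (f (r (p) (p)) (r (p) (p))) (s (p))) (p))  →  (f (g (f (p) (r (p) (p))) (s (p))) (p))
2. (f (g (f (p) (r (p) (p))) (s (p))) (p))  →  (f (g (f (p) (p)) (s (p))) (p))


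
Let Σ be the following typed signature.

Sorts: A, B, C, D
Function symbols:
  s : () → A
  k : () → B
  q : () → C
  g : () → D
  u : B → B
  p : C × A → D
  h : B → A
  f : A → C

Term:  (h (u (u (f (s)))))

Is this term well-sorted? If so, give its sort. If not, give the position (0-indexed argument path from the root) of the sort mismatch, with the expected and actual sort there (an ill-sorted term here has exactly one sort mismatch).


ill-sorted at position [0, 0, 0]: expected B, got C

        (s) : A
      (f (s)) : C
    (u (f (s))) : ✗ arg 0 at [0, 0, 0] has sort C, expected B


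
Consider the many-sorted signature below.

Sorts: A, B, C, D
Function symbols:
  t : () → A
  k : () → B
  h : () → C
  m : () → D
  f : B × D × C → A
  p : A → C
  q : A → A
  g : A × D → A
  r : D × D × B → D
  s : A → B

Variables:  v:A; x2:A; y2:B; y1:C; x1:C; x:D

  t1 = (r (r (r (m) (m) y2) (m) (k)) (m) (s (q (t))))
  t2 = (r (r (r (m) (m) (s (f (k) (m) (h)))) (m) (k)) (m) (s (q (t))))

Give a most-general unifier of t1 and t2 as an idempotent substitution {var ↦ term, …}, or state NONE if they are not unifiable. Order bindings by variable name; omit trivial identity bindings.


{y2 ↦ (s (f (k) (m) (h)))}


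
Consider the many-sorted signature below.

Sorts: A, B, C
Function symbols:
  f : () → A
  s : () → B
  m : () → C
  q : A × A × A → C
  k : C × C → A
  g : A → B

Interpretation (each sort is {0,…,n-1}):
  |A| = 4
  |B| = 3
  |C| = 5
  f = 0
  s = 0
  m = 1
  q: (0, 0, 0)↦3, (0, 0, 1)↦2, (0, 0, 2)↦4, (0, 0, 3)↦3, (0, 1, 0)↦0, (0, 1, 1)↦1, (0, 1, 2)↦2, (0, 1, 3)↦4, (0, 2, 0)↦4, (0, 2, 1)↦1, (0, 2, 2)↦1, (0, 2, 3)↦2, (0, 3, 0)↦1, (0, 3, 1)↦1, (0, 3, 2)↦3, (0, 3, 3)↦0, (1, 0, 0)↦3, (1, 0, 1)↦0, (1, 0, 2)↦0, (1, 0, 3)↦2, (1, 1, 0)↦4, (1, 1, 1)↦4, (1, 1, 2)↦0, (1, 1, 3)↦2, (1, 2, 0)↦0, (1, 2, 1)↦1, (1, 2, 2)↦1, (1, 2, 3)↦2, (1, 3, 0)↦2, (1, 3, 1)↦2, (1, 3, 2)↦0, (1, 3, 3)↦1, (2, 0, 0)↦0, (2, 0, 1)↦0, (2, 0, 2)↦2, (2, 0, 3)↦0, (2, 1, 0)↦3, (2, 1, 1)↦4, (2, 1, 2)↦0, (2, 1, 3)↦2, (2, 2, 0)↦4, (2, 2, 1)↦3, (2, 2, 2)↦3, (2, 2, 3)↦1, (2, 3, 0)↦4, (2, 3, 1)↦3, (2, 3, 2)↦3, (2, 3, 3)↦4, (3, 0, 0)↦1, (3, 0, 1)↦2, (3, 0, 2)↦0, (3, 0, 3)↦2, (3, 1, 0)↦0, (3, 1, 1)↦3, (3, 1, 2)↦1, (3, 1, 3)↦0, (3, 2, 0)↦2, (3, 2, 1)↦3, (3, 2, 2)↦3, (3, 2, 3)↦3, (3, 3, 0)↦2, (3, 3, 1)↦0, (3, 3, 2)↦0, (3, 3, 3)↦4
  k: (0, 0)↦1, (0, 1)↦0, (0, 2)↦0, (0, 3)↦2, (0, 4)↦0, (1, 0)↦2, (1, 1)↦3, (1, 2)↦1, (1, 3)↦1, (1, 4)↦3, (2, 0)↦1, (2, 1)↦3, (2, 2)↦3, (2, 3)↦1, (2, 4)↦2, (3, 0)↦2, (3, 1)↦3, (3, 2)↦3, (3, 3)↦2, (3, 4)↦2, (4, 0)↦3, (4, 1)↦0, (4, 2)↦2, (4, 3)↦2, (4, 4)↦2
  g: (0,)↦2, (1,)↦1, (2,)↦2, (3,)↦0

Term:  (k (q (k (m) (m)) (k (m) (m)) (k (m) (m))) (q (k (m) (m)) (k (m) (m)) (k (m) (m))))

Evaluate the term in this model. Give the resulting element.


  m = 1
  m = 1
  (k (m) (m)) = k(1, 1) = 3
  m = 1
  m = 1
  (k (m) (m)) = k(1, 1) = 3
  m = 1
  m = 1
  (k (m) (m)) = k(1, 1) = 3
  (q (k (m) (m)) (k (m) (m)) (k (m) (m))) = q(3, 3, 3) = 4
  m = 1
  m = 1
  (k (m) (m)) = k(1, 1) = 3
  m = 1
  m = 1
  (k (m) (m)) = k(1, 1) = 3
  m = 1
  m = 1
  (k (m) (m)) = k(1, 1) = 3
  (q (k (m) (m)) (k (m) (m)) (k (m) (m))) = q(3, 3, 3) = 4
  (k (q (k (m) (m)) (k (m) (m)) (k (m) (m))) (q (k (m) (m)) (k (m) (m)) (k (m) (m)))) = k(4, 4) = 2

value = 2


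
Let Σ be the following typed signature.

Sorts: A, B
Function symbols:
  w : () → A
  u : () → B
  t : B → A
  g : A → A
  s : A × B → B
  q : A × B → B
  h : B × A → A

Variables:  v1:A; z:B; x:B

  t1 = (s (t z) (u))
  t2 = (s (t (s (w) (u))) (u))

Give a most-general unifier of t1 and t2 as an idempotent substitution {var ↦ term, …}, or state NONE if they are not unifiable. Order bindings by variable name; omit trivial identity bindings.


{z ↦ (s (w) (u))}


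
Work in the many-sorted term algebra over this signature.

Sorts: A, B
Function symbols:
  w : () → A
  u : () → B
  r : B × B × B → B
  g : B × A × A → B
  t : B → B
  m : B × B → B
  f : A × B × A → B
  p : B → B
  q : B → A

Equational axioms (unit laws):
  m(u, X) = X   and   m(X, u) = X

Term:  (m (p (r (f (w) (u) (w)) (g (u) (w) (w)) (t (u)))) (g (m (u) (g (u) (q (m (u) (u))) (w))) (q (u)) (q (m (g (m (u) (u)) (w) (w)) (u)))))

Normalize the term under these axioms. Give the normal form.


normal form = (m (p (r (f (w) (u) (w)) (g (u) (w) (w)) (t (u)))) (g (g (u) (q (u)) (w)) (q (u)) (q (g (u) (w) (w)))))

1. (m (p (r (f (w) (u) (w)) (g (u) (w) (w)) (t (u)))) (g (m (u) (g (u) (q (m (u) (u))) (w))) (q (u)) (q (m (g (m (u) (u)) (w) (w)) (u)))))  →  (m (p (r (f (w) (u) (w)) (g (u) (w) (w)) (t (u)))) (g (g (u) (q (m (u) (u))) (w)) (q (u)) (q (m (g (m (u) (u)) (w) (w)) (u)))))
2. (m (p (r (f (w) (u) (w)) (g (u) (w) (w)) (t (u)))) (g (g (u) (q (m (u) (u))) (w)) (q (u)) (q (m (g (m (u) (u)) (w) (w)) (u)))))  →  (m (p (r (f (w) (u) (w)) (g (u) (w) (w)) (t (u)))) (g (g (u) (q (u)) (w)) (q (u)) (q (m (g (m (u) (u)) (w) (w)) (u)))))
3. (m (p (r (f (w) (u) (w)) (g (u) (w) (w)) (t (u)))) (g (g (u) (q (u)) (w)) (q (u)) (q (m (g (m (u) (u)) (w) (w)) (u)))))  →  (m (p (r (f (w) (u) (w)) (g (u) (w) (w)) (t (u)))) (g (g (u) (q (u)) (w)) (q (u)) (q (g (m (u) (u)) (w) (w)))))
4. (m (p (r (f (w) (u) (w)) (g (u) (w) (w)) (t (u)))) (g (g (u) (q (u)) (w)) (q (u)) (q (g (m (u) (u)) (w) (w)))))  →  (m (p (r (f (w) (u) (w)) (g (u) (w) (w)) (t (u)))) (g (g (u) (q (u)) (w)) (q (u)) (q (g (u) (w) (w)))))


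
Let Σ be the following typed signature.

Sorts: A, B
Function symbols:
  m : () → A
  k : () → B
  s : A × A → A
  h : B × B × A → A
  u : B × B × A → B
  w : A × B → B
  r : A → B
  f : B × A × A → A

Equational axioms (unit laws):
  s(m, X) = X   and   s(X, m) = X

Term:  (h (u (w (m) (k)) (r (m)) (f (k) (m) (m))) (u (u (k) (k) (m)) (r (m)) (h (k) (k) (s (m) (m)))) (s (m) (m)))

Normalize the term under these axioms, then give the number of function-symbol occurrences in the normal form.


1. (h (u (w (m) (k)) (r (m)) (f (k) (m) (m))) (u (u (k) (k) (m)) (r (m)) (h (k) (k) (s (m) (m)))) (s (m) (m)))  →  (h (u (w (m) (k)) (r (m)) (f (k) (m) (m))) (u (u (k) (k) (m)) (r (m)) (h (k) (k) (m))) (s (m) (m)))
2. (h (u (w (m) (k)) (r (m)) (f (k) (m) (m))) (u (u (k) (k) (m)) (r (m)) (h (k) (k) (m))) (s (m) (m)))  →  (h (u (w (m) (k)) (r (m)) (f (k) (m) (m))) (u (u (k) (k) (m)) (r (m)) (h (k) (k) (m))) (m))
normal form: (h (u (w (m) (k)) (r (m)) (f (k) (m) (m))) (u (u (k) (k) (m)) (r (m)) (h (k) (k) (m))) (m))

size = 23


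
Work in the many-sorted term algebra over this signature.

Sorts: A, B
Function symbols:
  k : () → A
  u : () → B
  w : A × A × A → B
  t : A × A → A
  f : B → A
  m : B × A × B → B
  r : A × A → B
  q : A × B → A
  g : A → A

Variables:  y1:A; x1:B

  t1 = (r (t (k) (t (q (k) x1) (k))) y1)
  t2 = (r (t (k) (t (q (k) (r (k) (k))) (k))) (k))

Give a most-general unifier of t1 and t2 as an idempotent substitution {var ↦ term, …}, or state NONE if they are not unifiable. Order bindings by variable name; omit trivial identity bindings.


{x1 ↦ (r (k) (k)), y1 ↦ (k)}


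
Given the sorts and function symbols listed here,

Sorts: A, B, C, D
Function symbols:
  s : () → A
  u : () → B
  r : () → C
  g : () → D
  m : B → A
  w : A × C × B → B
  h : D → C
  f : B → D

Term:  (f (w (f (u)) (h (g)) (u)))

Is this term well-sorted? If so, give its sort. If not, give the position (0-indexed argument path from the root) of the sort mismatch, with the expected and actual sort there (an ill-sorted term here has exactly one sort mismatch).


      (u) : B
    (f (u)) : D
      (g) : D
    (h (g)) : C
    (u) : B
  (w (f (u)) (h (g)) (u)) : ✗ arg 0 at [0, 0] has sort D, expected A

ill-sorted at position [0, 0]: expected A, got D


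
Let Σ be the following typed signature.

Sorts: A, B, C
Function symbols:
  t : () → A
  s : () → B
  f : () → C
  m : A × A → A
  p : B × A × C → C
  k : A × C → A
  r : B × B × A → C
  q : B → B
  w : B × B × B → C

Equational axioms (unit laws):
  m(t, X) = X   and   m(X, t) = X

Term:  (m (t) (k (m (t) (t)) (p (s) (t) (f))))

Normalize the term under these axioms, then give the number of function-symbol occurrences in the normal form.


1. (m (t) (k (m (t) (t)) (p (s) (t) (f))))  →  (k (m (t) (t)) (p (s) (t) (f)))
2. (k (m (t) (t)) (p (s) (t) (f)))  →  (k (t) (p (s) (t) (f)))
normal form: (k (t) (p (s) (t) (f)))

size = 6


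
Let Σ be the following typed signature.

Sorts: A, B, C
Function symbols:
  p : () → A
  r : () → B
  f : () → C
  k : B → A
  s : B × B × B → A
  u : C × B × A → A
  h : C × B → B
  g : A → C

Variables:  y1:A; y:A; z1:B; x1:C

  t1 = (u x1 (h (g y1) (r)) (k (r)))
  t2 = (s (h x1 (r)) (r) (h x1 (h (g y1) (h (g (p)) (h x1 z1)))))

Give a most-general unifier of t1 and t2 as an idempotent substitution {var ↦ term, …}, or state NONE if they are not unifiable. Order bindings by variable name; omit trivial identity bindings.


NONE (not unifiable)

head clash or occurs-check failure — not unifiable


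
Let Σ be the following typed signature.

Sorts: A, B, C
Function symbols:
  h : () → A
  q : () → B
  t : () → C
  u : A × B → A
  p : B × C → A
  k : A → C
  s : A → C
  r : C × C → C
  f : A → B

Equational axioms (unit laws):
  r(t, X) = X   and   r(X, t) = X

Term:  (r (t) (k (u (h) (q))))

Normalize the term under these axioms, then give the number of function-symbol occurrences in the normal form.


1. (r (t) (k (u (h) (q))))  →  (k (u (h) (q)))
normal form: (k (u (h) (q)))

size = 4


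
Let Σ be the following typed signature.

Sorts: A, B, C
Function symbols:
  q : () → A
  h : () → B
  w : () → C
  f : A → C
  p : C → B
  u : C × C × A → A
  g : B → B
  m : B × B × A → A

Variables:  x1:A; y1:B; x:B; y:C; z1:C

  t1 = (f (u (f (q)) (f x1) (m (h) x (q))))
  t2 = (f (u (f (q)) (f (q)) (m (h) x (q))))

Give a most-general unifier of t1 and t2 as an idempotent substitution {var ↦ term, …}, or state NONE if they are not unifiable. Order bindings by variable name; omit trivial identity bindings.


{x1 ↦ (q)}


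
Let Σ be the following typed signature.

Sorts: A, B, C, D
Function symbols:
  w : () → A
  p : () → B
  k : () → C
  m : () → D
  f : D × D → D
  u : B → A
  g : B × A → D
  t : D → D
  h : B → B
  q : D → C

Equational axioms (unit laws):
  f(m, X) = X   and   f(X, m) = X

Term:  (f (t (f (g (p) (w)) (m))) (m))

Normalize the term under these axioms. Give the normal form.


normal form = (t (g (p) (w)))

1. (f (t (f (g (p) (w)) (m))) (m))  →  (t (f (g (p) (w)) (m)))
2. (t (f (g (p) (w)) (m)))  →  (t (g (p) (w)))


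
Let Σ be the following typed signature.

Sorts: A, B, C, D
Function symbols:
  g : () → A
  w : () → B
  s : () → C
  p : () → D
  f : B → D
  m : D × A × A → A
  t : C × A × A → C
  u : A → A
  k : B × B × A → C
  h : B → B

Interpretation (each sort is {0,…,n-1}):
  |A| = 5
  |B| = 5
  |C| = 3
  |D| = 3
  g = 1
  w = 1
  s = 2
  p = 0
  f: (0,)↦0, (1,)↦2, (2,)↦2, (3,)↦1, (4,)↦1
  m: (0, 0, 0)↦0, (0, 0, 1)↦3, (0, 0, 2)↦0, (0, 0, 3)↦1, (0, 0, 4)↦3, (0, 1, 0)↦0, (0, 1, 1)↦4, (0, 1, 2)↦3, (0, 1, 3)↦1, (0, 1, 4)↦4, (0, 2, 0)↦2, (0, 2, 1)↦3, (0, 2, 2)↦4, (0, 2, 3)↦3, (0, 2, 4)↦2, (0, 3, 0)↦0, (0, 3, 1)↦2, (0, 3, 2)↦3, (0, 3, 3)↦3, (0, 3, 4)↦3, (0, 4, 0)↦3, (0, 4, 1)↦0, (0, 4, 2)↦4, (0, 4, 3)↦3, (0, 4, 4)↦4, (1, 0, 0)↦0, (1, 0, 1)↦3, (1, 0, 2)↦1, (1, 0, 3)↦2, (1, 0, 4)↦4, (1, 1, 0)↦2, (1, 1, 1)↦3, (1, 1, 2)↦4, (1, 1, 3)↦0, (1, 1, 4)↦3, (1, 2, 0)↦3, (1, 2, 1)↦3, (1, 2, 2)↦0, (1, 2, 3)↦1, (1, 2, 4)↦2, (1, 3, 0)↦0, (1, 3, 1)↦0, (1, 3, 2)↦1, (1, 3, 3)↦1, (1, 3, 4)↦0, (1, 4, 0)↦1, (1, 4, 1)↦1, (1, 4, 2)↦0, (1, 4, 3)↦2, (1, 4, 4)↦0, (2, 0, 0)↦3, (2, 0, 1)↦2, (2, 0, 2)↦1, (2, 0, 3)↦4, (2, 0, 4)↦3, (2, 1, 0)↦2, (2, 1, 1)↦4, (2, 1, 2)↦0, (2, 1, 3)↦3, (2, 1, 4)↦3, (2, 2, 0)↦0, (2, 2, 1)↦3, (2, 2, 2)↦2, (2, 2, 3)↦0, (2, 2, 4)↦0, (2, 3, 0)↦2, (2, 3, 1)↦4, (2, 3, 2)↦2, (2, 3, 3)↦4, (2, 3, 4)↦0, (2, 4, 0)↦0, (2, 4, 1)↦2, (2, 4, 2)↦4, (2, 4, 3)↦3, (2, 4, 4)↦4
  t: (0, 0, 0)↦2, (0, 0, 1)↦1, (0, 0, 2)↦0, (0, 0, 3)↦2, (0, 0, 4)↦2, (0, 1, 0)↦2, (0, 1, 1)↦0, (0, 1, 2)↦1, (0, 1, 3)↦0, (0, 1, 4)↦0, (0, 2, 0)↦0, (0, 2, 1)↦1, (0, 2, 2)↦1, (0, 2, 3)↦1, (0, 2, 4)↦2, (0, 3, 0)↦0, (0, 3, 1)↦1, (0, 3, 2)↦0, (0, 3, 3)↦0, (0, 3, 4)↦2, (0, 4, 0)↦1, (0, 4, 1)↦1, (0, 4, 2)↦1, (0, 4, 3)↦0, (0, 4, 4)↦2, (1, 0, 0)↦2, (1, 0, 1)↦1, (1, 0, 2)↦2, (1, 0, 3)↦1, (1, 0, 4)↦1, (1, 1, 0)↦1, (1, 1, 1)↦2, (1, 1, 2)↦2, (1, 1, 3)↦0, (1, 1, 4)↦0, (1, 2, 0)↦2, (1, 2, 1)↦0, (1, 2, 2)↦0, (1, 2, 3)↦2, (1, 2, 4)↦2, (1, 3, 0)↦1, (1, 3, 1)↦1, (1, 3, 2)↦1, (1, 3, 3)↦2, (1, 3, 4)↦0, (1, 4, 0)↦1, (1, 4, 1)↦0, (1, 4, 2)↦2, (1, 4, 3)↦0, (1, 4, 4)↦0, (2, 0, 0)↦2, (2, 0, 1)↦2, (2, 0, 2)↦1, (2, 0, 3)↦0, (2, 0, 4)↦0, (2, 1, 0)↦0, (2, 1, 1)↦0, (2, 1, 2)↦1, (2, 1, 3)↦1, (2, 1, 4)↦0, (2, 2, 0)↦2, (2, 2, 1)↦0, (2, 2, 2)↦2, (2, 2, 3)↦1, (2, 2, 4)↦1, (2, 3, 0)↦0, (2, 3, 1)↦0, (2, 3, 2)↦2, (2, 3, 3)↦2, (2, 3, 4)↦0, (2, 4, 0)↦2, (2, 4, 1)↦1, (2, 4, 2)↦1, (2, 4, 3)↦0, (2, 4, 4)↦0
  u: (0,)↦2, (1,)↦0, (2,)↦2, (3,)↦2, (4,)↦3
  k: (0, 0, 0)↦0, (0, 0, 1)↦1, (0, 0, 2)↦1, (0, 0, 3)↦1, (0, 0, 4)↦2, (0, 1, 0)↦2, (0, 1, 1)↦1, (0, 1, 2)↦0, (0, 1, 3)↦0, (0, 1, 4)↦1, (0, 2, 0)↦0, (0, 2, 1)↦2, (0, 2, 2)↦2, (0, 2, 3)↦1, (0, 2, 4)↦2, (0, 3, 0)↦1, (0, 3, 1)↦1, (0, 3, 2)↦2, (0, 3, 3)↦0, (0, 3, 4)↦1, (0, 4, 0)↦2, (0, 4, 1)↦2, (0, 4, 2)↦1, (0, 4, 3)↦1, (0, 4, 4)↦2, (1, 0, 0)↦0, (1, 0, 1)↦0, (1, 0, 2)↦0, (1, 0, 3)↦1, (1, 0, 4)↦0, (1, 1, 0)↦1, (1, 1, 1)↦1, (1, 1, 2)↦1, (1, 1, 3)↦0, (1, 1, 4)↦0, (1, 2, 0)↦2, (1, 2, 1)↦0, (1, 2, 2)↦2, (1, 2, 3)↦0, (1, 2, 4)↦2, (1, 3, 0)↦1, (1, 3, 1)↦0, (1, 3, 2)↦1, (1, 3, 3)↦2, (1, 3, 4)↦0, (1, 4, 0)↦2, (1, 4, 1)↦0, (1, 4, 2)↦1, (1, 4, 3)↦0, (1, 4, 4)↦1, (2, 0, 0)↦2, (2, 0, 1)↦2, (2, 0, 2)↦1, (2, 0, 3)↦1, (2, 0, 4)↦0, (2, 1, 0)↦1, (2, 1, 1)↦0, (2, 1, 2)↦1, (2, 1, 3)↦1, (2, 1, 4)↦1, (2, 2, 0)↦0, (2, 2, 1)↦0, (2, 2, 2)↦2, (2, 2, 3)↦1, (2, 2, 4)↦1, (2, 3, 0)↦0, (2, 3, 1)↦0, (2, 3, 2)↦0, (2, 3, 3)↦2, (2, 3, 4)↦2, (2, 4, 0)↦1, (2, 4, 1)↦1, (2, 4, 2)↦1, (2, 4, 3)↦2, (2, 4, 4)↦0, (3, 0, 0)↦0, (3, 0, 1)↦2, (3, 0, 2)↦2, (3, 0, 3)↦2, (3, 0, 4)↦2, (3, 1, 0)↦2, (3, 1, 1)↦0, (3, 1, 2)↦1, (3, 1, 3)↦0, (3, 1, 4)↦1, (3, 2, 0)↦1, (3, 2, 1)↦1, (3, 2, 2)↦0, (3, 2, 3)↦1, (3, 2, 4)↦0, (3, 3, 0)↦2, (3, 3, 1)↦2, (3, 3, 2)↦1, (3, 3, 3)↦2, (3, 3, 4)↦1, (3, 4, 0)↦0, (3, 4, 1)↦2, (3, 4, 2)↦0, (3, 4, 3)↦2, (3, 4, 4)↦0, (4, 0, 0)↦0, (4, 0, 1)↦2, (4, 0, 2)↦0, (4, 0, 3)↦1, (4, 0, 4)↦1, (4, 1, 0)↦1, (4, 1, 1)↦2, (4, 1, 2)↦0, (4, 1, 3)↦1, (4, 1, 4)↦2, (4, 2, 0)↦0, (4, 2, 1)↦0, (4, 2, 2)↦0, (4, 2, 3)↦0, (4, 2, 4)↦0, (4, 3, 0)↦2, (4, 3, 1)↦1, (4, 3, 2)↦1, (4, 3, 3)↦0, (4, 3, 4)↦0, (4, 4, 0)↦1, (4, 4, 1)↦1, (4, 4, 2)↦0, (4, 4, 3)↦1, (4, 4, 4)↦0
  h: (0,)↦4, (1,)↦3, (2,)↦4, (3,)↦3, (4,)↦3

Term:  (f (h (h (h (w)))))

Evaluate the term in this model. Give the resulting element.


  w = 1
  (h (w)) = h(1,) = 3
  (h (h (w))) = h(3,) = 3
  (h (h (h (w)))) = h(3,) = 3
  (f (h (h (h (w))))) = f(3,) = 1

value = 1


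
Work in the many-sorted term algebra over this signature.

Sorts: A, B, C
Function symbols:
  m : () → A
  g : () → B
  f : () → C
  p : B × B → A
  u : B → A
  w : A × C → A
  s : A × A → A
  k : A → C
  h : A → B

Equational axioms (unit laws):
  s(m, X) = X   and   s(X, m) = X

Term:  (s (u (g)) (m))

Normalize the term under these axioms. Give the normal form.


normal form = (u (g))

1. (s (u (g)) (m))  →  (u (g))


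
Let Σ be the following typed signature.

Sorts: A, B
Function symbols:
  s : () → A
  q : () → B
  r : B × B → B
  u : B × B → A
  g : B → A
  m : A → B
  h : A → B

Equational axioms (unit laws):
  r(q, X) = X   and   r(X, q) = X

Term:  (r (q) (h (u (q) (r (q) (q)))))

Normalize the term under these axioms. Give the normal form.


1. (r (q) (h (u (q) (r (q) (q)))))  →  (h (u (q) (r (q) (q))))
2. (h (u (q) (r (q) (q))))  →  (h (u (q) (q)))

normal form = (h (u (q) (q)))


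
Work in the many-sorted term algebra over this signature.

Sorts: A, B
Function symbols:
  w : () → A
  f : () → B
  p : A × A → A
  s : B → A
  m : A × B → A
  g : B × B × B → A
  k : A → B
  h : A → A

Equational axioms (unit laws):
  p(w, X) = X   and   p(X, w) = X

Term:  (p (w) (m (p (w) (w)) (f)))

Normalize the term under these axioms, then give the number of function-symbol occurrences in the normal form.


size = 3

1. (p (w) (m (p (w) (w)) (f)))  →  (m (p (w) (w)) (f))
2. (m (p (w) (w)) (f))  →  (m (w) (f))
normal form: (m (w) (f))


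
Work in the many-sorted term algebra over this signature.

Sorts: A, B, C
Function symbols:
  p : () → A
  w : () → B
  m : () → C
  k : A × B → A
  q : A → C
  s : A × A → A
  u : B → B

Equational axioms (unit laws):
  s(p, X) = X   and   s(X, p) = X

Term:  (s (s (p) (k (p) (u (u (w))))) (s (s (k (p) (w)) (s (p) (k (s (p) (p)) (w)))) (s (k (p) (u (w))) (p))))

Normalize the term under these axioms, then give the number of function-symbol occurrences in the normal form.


1. (s (s (p) (k (p) (u (u (w))))) (s (s (k (p) (w)) (s (p) (k (s (p) (p)) (w)))) (s (k (p) (u (w))) (p))))  →  (s (k (p) (u (u (w)))) (s (s (k (p) (w)) (s (p) (k (s (p) (p)) (w)))) (s (k (p) (u (w))) (p))))
2. (s (k (p) (u (u (w)))) (s (s (k (p) (w)) (s (p) (k (s (p) (p)) (w)))) (s (k (p) (u (w))) (p))))  →  (s (k (p) (u (u (w)))) (s (s (k (p) (w)) (k (s (p) (p)) (w))) (s (k (p) (u (w))) (p))))
3. (s (k (p) (u (u (w)))) (s (s (k (p) (w)) (k (s (p) (p)) (w))) (s (k (p) (u (w))) (p))))  →  (s (k (p) (u (u (w)))) (s (s (k (p) (w)) (k (p) (w))) (s (k (p) (u (w))) (p))))
4. (s (k (p) (u (u (w)))) (s (s (k (p) (w)) (k (p) (w))) (s (k (p) (u (w))) (p))))  →  (s (k (p) (u (u (w)))) (s (s (k (p) (w)) (k (p) (w))) (k (p) (u (w)))))
normal form: (s (k (p) (u (u (w)))) (s (s (k (p) (w)) (k (p) (w))) (k (p) (u (w)))))

size = 18


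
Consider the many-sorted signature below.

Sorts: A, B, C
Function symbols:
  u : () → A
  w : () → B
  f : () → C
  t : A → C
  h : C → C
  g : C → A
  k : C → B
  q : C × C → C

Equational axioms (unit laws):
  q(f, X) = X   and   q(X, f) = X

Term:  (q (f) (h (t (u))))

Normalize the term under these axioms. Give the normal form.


1. (q (f) (h (t (u))))  →  (h (t (u)))

normal form = (h (t (u)))


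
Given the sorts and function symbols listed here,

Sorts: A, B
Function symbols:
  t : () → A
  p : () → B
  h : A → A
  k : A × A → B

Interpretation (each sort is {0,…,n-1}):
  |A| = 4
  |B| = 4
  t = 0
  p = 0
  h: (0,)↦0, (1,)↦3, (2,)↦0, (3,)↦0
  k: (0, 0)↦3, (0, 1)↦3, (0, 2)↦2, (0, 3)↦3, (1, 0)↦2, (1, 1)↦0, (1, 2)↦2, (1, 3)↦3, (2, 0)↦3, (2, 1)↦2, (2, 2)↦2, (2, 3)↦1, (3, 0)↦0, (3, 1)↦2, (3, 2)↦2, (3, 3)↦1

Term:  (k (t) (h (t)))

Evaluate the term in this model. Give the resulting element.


  t = 0
  t = 0
  (h (t)) = h(0,) = 0
  (k (t) (h (t))) = k(0, 0) = 3

value = 3


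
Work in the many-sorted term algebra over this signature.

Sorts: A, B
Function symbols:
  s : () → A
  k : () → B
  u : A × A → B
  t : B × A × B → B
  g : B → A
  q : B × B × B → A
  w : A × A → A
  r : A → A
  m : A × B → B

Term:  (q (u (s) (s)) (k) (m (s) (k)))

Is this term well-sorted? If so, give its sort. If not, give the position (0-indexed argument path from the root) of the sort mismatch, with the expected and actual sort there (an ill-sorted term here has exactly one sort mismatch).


    (s) : A
    (s) : A
  (u (s) (s)) : B
  (k) : B
    (s) : A
    (k) : B
  (m (s) (k)) : B
(q (u (s) (s)) (k) (m (s) (k))) : A

well-sorted; sort = A


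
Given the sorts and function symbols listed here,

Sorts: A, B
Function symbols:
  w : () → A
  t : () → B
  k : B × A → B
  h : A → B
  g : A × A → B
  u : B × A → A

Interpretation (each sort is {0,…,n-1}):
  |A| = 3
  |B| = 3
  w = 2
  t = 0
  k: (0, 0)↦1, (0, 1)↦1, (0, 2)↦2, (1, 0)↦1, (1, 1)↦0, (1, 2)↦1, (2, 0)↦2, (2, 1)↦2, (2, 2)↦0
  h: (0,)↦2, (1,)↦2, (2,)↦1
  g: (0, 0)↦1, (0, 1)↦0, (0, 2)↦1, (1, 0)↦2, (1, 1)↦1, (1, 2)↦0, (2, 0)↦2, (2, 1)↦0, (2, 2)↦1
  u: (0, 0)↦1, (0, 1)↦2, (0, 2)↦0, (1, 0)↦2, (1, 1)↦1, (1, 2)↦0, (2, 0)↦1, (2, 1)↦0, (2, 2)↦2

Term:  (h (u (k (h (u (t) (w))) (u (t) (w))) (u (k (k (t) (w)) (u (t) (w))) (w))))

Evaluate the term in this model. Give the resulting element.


value = 1

  t = 0
  w = 2
  (u (t) (w)) = u(0, 2) = 0
  (h (u (t) (w))) = h(0,) = 2
  t = 0
  w = 2
  (u (t) (w)) = u(0, 2) = 0
  (k (h (u (t) (w))) (u (t) (w))) = k(2, 0) = 2
  t = 0
  w = 2
  (k (t) (w)) = k(0, 2) = 2
  t = 0
  w = 2
  (u (t) (w)) = u(0, 2) = 0
  (k (k (t) (w)) (u (t) (w))) = k(2, 0) = 2
  w = 2
  (u (k (k (t) (w)) (u (t) (w))) (w)) = u(2, 2) = 2
  (u (k (h (u (t) (w))) (u (t) (w))) (u (k (k (t) (w)) (u (t) (w))) (w))) = u(2, 2) = 2
  (h (u (k (h (u (t) (w))) (u (t) (w))) (u (k (k (t) (w)) (u (t) (w))) (w)))) = h(2,) = 1


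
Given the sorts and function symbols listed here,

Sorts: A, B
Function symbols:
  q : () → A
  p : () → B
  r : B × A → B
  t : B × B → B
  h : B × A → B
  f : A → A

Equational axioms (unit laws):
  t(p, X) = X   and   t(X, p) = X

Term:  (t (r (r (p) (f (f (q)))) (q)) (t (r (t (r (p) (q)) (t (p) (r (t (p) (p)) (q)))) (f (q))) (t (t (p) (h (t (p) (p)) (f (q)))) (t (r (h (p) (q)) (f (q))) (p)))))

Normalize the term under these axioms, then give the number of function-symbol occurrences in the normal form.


1. (t (r (r (p) (f (f (q)))) (q)) (t (r (t (r (p) (q)) (t (p) (r (t (p) (p)) (q)))) (f (q))) (t (t (p) (h (t (p) (p)) (f (q)))) (t (r (h (p) (q)) (f (q))) (p)))))  →  (t (r (r (p) (f (f (q)))) (q)) (t (r (t (r (p) (q)) (r (t (p) (p)) (q))) (f (q))) (t (t (p) (h (t (p) (p)) (f (q)))) (t (r (h (p) (q)) (f (q))) (p)))))
2. (t (r (r (p) (f (f (q)))) (q)) (t (r (t (r (p) (q)) (r (t (p) (p)) (q))) (f (q))) (t (t (p) (h (t (p) (p)) (f (q)))) (t (r (h (p) (q)) (f (q))) (p)))))  →  (t (r (r (p) (f (f (q)))) (q)) (t (r (t (r (p) (q)) (r (p) (q))) (f (q))) (t (t (p) (h (t (p) (p)) (f (q)))) (t (r (h (p) (q)) (f (q))) (p)))))
3. (t (r (r (p) (f (f (q)))) (q)) (t (r (t (r (p) (q)) (r (p) (q))) (f (q))) (t (t (p) (h (t (p) (p)) (f (q)))) (t (r (h (p) (q)) (f (q))) (p)))))  →  (t (r (r (p) (f (f (q)))) (q)) (t (r (t (r (p) (q)) (r (p) (q))) (f (q))) (t (h (t (p) (p)) (f (q))) (t (r (h (p) (q)) (f (q))) (p)))))
4. (t (r (r (p) (f (f (q)))) (q)) (t (r (t (r (p) (q)) (r (p) (q))) (f (q))) (t (h (t (p) (p)) (f (q))) (t (r (h (p) (q)) (f (q))) (p)))))  →  (t (r (r (p) (f (f (q)))) (q)) (t (r (t (r (p) (q)) (r (p) (q))) (f (q))) (t (h (p) (f (q))) (t (r (h (p) (q)) (f (q))) (p)))))
5. (t (r (r (p) (f (f (q)))) (q)) (t (r (t (r (p) (q)) (r (p) (q))) (f (q))) (t (h (p) (f (q))) (t (r (h (p) (q)) (f (q))) (p)))))  →  (t (r (r (p) (f (f (q)))) (q)) (t (r (t (r (p) (q)) (r (p) (q))) (f (q))) (t (h (p) (f (q))) (r (h (p) (q)) (f (q))))))
normal form: (t (r (r (p) (f (f (q)))) (q)) (t (r (t (r (p) (q)) (r (p) (q))) (f (q))) (t (h (p) (f (q))) (r (h (p) (q)) (f (q))))))

size = 30


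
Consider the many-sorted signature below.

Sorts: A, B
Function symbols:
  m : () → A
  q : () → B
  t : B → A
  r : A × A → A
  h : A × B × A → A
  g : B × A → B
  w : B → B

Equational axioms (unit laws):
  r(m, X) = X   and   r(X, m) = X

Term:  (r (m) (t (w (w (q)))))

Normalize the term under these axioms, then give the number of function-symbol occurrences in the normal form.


1. (r (m) (t (w (w (q)))))  →  (t (w (w (q))))
normal form: (t (w (w (q))))

size = 4


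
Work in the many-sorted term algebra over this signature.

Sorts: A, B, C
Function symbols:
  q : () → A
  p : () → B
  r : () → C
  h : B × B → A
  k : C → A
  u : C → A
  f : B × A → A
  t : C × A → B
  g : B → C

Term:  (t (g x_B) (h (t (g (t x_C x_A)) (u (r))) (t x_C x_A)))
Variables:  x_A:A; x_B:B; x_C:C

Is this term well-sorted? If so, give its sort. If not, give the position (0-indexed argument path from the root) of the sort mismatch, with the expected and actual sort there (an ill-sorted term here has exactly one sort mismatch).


    x_B : B
  (g x_B) : C
          x_C : C
          x_A : A
        (t x_C x_A) : B
      (g (t x_C x_A)) : C
        (r) : C
      (u (r)) : A
    (t (g (t x_C x_A)) (u (r))) : B
      x_C : C
      x_A : A
    (t x_C x_A) : B
  (h (t (g (t x_C x_A)) (u (r))) (t x_C x_A)) : A
(t (g x_B) (h (t (g (t x_C x_A)) (u (r))) (t x_C x_A))) : B

well-sorted; sort = B


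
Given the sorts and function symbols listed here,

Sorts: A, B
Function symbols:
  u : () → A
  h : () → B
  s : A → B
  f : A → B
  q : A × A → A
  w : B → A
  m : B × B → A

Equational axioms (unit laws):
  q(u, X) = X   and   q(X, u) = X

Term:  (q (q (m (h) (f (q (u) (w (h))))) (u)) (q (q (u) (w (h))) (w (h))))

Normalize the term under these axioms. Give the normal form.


normal form = (q (m (h) (f (w (h)))) (q (w (h)) (w (h))))

1. (q (q (m (h) (f (q (u) (w (h))))) (u)) (q (q (u) (w (h))) (w (h))))  →  (q (m (h) (f (q (u) (w (h))))) (q (q (u) (w (h))) (w (h))))
2. (q (m (h) (f (q (u) (w (h))))) (q (q (u) (w (h))) (w (h))))  →  (q (m (h) (f (w (h)))) (q (q (u) (w (h))) (w (h))))
3. (q (m (h) (f (w (h)))) (q (q (u) (w (h))) (w (h))))  →  (q (m (h) (f (w (h)))) (q (w (h)) (w (h))))


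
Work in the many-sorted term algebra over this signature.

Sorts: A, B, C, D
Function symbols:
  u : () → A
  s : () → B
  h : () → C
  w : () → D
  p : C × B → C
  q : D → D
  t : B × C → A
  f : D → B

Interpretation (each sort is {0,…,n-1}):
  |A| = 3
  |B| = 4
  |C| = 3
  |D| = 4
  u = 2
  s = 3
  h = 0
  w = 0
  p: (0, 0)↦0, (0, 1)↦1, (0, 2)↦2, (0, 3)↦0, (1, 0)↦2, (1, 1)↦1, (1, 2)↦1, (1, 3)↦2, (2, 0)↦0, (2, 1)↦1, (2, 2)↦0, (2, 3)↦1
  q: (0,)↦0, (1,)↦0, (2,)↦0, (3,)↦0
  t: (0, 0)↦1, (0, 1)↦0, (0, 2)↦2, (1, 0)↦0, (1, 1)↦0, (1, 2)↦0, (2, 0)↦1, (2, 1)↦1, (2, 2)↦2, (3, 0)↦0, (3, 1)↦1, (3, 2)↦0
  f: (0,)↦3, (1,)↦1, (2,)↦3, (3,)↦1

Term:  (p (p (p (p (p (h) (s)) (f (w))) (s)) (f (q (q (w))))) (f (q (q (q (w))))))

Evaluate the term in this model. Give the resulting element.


value = 0

  h = 0
  s = 3
  (p (h) (s)) = p(0, 3) = 0
  w = 0
  (f (w)) = f(0,) = 3
  (p (p (h) (s)) (f (w))) = p(0, 3) = 0
  s = 3
  (p (p (p (h) (s)) (f (w))) (s)) = p(0, 3) = 0
  w = 0
  (q (w)) = q(0,) = 0
  (q (q (w))) = q(0,) = 0
  (f (q (q (w)))) = f(0,) = 3
  (p (p (p (p (h) (s)) (f (w))) (s)) (f (q (q (w))))) = p(0, 3) = 0
  w = 0
  (q (w)) = q(0,) = 0
  (q (q (w))) = q(0,) = 0
  (q (q (q (w)))) = q(0,) = 0
  (f (q (q (q (w))))) = f(0,) = 3
  (p (p (p (p (p (h) (s)) (f (w))) (s)) (f (q (q (w))))) (f (q (q (q (w)))))) = p(0, 3) = 0


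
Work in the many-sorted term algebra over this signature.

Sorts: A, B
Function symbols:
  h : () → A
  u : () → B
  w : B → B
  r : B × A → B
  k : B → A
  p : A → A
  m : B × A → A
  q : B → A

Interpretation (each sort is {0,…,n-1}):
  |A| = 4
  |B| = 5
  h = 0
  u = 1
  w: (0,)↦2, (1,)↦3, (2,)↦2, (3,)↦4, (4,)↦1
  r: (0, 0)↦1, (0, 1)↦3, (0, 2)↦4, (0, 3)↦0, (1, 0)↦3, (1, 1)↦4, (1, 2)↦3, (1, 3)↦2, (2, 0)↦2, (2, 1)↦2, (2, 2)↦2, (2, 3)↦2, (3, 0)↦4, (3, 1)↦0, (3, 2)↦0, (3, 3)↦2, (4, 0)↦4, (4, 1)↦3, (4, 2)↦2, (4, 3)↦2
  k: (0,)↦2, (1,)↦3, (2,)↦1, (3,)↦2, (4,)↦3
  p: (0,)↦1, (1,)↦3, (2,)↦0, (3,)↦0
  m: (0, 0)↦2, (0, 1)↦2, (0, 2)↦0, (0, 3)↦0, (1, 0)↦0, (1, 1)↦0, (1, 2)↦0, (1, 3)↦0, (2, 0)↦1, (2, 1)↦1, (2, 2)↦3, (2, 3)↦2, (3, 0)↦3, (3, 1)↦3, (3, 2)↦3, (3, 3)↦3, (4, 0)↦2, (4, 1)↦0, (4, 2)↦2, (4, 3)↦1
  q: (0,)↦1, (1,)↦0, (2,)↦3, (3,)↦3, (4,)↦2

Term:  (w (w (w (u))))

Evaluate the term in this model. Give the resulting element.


value = 1

  u = 1
  (w (u)) = w(1,) = 3
  (w (w (u))) = w(3,) = 4
  (w (w (w (u)))) = w(4,) = 1


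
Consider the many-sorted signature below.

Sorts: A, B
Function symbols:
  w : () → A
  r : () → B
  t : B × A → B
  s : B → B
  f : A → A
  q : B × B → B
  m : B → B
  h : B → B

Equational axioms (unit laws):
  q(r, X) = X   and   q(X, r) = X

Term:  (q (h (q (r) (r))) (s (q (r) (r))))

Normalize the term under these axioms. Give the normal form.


1. (q (h (q (r) (r))) (s (q (r) (r))))  →  (q (h (r)) (s (q (r) (r))))
2. (q (h (r)) (s (q (r) (r))))  →  (q (h (r)) (s (r)))

normal form = (q (h (r)) (s (r)))


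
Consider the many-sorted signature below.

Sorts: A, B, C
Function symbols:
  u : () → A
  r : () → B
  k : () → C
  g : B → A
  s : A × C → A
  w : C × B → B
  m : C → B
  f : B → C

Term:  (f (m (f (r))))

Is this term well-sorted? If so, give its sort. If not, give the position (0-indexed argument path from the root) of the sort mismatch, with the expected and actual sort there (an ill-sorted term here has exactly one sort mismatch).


      (r) : B
    (f (r)) : C
  (m (f (r))) : B
(f (m (f (r)))) : C

well-sorted; sort = C


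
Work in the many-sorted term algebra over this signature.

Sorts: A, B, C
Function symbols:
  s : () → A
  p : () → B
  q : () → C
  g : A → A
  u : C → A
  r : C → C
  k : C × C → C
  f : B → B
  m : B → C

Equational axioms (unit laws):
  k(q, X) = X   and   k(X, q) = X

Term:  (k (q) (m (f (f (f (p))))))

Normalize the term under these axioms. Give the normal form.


1. (k (q) (m (f (f (f (p))))))  →  (m (f (f (f (p)))))

normal form = (m (f (f (f (p)))))


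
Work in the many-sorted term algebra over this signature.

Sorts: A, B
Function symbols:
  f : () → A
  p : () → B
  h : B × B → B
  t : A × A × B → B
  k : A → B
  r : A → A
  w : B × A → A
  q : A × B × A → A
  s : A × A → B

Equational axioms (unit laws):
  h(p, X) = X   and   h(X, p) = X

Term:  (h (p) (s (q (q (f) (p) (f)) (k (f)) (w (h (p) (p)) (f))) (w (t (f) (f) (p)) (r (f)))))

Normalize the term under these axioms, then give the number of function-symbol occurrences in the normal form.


1. (h (p) (s (q (q (f) (p) (f)) (k (f)) (w (h (p) (p)) (f))) (w (t (f) (f) (p)) (r (f)))))  →  (s (q (q (f) (p) (f)) (k (f)) (w (h (p) (p)) (f))) (w (t (f) (f) (p)) (r (f))))
2. (s (q (q (f) (p) (f)) (k (f)) (w (h (p) (p)) (f))) (w (t (f) (f) (p)) (r (f))))  →  (s (q (q (f) (p) (f)) (k (f)) (w (p) (f))) (w (t (f) (f) (p)) (r (f))))
normal form: (s (q (q (f) (p) (f)) (k (f)) (w (p) (f))) (w (t (f) (f) (p)) (r (f))))

size = 18


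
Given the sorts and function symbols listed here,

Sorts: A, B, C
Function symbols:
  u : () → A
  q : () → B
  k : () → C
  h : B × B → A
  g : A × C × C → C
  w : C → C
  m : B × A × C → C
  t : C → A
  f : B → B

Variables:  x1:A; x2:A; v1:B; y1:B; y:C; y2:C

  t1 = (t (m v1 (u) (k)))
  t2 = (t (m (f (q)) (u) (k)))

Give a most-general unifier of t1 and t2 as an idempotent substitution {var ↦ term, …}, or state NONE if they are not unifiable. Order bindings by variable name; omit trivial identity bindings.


{v1 ↦ (f (q))}


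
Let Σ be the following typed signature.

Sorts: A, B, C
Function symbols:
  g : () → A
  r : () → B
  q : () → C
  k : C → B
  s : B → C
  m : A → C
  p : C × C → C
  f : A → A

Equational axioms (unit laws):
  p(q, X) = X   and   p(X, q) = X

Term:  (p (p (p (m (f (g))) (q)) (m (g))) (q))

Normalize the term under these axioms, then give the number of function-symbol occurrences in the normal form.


size = 6

1. (p (p (p (m (f (g))) (q)) (m (g))) (q))  →  (p (p (m (f (g))) (q)) (m (g)))
2. (p (p (m (f (g))) (q)) (m (g)))  →  (p (m (f (g))) (m (g)))
normal form: (p (m (f (g))) (m (g)))
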